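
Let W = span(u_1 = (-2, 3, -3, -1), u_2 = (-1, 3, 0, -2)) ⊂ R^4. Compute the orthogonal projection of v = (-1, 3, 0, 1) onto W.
proj_W(v) = (-14/17, 30/17, -12/17, -16/17)

Set up U = [u_1 | ... | u_2] ∈ R^(4×2). The projector onto W = col(U) is P = U (U^T U)^(-1) U^T.
Compute U^T U =
  [23, 13]
  [13, 14],
and U^T v = (10, 8).
Solve U^T U · c = U^T v for the coefficients: c = (4/17, 6/17). The projection is proj_W(v) = U c.
Check: (v - proj_W(v)) · u_1 = 0  (should be 0).
Check: (v - proj_W(v)) · u_2 = 0  (should be 0).
Result: proj_W(v) = (-14/17, 30/17, -12/17, -16/17).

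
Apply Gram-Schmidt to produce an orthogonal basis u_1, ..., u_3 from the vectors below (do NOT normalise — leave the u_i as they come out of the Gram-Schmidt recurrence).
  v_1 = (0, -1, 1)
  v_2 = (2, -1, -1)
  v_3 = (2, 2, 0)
Orthogonal basis:
  u_1 = (0, -1, 1)
  u_2 = (2, -1, -1)
  u_3 = (4/3, 4/3, 4/3)

Apply the Gram-Schmidt recurrence
  u_1 = v_1
  u_i = v_i − Σ_{j<i} ((v_i · u_j) / (u_j · u_j)) · u_j.

Step by step this gives:
  u_1 = (0, -1, 1)
  u_2 = (2, -1, -1)
  u_3 = (4/3, 4/3, 4/3)

Orthogonality check:
  u_2 · u_1 = 0 (should be 0)
  u_3 · u_1 = 0 (should be 0)
  u_3 · u_2 = 0 (should be 0)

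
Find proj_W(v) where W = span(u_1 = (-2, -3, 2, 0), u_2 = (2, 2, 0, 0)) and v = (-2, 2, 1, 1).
proj_W(v) = (0, 0, 0, 0)

Set up U = [u_1 | ... | u_2] ∈ R^(4×2). The projector onto W = col(U) is P = U (U^T U)^(-1) U^T.
Compute U^T U =
  [17, -10]
  [-10, 8],
and U^T v = (0, 0).
Solve U^T U · c = U^T v for the coefficients: c = (0, 0). The projection is proj_W(v) = U c.
Check: (v - proj_W(v)) · u_1 = 0  (should be 0).
Check: (v - proj_W(v)) · u_2 = 0  (should be 0).
Result: proj_W(v) = (0, 0, 0, 0).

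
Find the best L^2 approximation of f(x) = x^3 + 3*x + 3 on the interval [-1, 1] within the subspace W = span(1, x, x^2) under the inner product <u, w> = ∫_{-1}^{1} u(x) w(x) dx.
g(x) = 18*x/5 + 3

The best approximation g ∈ W is the orthogonal projection of f onto W. Writing g = a_0 + a_1 x + a_2 x^2, the coefficients solve the normal equations G · a = b where
  G_{ij} = <φ_i, φ_j> and b_i = <f, φ_i>, with φ_0 = 1, φ_1 = x, φ_2 = x^2.
G =
  [2, 0, 2/3]
  [0, 2/3, 0]
  [2/3, 0, 2/5],
b = (6, 12/5, 2).
Solving gives a_0 = 3, a_1 = 18/5, a_2 = 0, so
  g(x) = 18*x/5 + 3.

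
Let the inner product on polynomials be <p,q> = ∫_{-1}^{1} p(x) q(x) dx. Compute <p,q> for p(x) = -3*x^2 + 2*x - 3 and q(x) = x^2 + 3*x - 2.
<p,q> = 84/5

Expand the product: p(x)·q(x) = -3*x^4 - 7*x^3 + 9*x^2 - 13*x + 6.
∫_{-1}^{1} of each monomial x^k gives [2/(k+1) if k even, 0 if k odd]. Integrating term-by-term (or equivalently evaluating the antiderivative F(x) = -3*x^5/5 - 7*x^4/4 + 3*x^3 - 13*x^2/2 + 6*x at the endpoints):
  F(1) − F(−1) = 3/20 − (-333/20) = 84/5.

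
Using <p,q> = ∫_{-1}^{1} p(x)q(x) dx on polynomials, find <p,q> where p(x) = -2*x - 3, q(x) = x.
<p,q> = -4/3

Expand the product: p(x)·q(x) = -2*x^2 - 3*x.
∫_{-1}^{1} of each monomial x^k gives [2/(k+1) if k even, 0 if k odd]. Integrating term-by-term (or equivalently evaluating the antiderivative F(x) = -2*x^3/3 - 3*x^2/2 at the endpoints):
  F(1) − F(−1) = -13/6 − (-5/6) = -4/3.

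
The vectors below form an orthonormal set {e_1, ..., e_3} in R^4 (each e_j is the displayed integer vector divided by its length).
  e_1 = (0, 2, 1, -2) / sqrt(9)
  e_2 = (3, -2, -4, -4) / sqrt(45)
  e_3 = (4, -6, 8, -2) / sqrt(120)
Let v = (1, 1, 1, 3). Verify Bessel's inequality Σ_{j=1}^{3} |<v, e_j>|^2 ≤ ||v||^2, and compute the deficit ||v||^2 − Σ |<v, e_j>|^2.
Σ |<v, e_j>|^2 = 6; ||v||^2 = 12; deficit = 6

Write each e_j = u_j / sqrt(<u_j, u_j>) where u_j is the displayed integer vector. Then <v, e_j> = <v, u_j> / sqrt(<u_j, u_j>), so |<v, e_j>|^2 = <v, u_j>^2 / <u_j, u_j>.
Coefficients: <v, e_1> = -3/sqrt(9), <v, e_2> = -15/sqrt(45), <v, e_3> = 0/sqrt(120).
Square and sum: Σ |<v, e_j>|^2 = 6.
Compute ||v||^2 = v·v = 12.
Deficit = 12 − 6 = 6 ≥ 0, confirming Bessel's inequality. (The deficit equals ||v − Σ <v,e_j> e_j||^2, the squared distance from v to span{e_j}.)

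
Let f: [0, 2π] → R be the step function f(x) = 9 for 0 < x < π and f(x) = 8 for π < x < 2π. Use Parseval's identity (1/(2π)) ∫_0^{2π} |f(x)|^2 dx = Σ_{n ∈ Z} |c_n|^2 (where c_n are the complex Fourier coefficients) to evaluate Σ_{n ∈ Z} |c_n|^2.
Σ |c_n|^2 = 145/2

Parseval equates the L^2 energy of f (normalised by 1/(2π)) with the ℓ^2 sum of its Fourier coefficients: (1/(2π)) ∫_0^{2π} |f|^2 = Σ |c_n|^2.
Compute the left side: (1/(2π)) [∫_0^π 9^2 dx + ∫_π^{2π} 8^2 dx] = (1/(2π)) · (81π + 64π) = (81 + 64)/2 = 145/2.
So Σ_{n ∈ Z} |c_n|^2 = 145/2.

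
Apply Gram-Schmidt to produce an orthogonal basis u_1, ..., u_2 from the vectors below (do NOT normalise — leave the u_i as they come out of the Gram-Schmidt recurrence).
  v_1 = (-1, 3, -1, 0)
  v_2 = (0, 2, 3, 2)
Orthogonal basis:
  u_1 = (-1, 3, -1, 0)
  u_2 = (3/11, 13/11, 36/11, 2)

Apply the Gram-Schmidt recurrence
  u_1 = v_1
  u_i = v_i − Σ_{j<i} ((v_i · u_j) / (u_j · u_j)) · u_j.

Step by step this gives:
  u_1 = (-1, 3, -1, 0)
  u_2 = (3/11, 13/11, 36/11, 2)

Orthogonality check:
  u_2 · u_1 = 0 (should be 0)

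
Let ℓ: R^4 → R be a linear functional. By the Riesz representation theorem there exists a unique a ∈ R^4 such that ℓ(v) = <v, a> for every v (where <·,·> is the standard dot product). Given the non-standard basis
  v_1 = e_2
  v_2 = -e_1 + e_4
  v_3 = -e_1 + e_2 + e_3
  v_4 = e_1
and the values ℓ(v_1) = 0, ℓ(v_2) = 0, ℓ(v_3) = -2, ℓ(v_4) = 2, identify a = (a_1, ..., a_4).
a = (2, 0, 0, 2)

Write a = (a_1, ..., a_4) in the standard basis. For each basis vector v_i, ℓ(v_i) = <v_i, a> is a linear equation in the a_j's. Collect the n equations into a matrix system V a = ℓ, where row i of V is v_i (expressed in the standard basis). Since V is invertible (lower-triangular with 1s on the diagonal, up to permutation), solve by back-substitution:
  V =
[[0, 1, 0, 0],
 [-1, 0, 0, 1],
 [-1, 1, 1, 0],
 [1, 0, 0, 0]]
  V a = (0, 0, -2, 2)
Solving gives a = (2, 0, 0, 2).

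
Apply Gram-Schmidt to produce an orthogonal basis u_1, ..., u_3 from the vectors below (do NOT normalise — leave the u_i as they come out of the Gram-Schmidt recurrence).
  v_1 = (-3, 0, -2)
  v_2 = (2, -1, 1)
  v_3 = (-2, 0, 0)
Orthogonal basis:
  u_1 = (-3, 0, -2)
  u_2 = (2/13, -1, -3/13)
  u_3 = (-4/7, -2/7, 6/7)

Apply the Gram-Schmidt recurrence
  u_1 = v_1
  u_i = v_i − Σ_{j<i} ((v_i · u_j) / (u_j · u_j)) · u_j.

Step by step this gives:
  u_1 = (-3, 0, -2)
  u_2 = (2/13, -1, -3/13)
  u_3 = (-4/7, -2/7, 6/7)

Orthogonality check:
  u_2 · u_1 = 0 (should be 0)
  u_3 · u_1 = 0 (should be 0)
  u_3 · u_2 = 0 (should be 0)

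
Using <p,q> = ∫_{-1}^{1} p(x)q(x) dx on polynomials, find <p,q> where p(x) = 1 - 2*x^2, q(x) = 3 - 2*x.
<p,q> = 2

Expand the product: p(x)·q(x) = 4*x^3 - 6*x^2 - 2*x + 3.
∫_{-1}^{1} of each monomial x^k gives [2/(k+1) if k even, 0 if k odd]. Integrating term-by-term (or equivalently evaluating the antiderivative F(x) = x^4 - 2*x^3 - x^2 + 3*x at the endpoints):
  F(1) − F(−1) = 1 − (-1) = 2.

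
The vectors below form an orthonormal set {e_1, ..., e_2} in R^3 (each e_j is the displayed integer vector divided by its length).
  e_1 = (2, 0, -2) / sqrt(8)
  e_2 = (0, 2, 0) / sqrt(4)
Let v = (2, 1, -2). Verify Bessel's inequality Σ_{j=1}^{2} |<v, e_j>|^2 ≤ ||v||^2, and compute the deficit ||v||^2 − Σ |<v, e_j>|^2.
Σ |<v, e_j>|^2 = 9; ||v||^2 = 9; deficit = 0

Write each e_j = u_j / sqrt(<u_j, u_j>) where u_j is the displayed integer vector. Then <v, e_j> = <v, u_j> / sqrt(<u_j, u_j>), so |<v, e_j>|^2 = <v, u_j>^2 / <u_j, u_j>.
Coefficients: <v, e_1> = 8/sqrt(8), <v, e_2> = 2/sqrt(4).
Square and sum: Σ |<v, e_j>|^2 = 9.
Compute ||v||^2 = v·v = 9.
Deficit = 9 − 9 = 0 ≥ 0, confirming Bessel's inequality. (The deficit equals ||v − Σ <v,e_j> e_j||^2, the squared distance from v to span{e_j}.)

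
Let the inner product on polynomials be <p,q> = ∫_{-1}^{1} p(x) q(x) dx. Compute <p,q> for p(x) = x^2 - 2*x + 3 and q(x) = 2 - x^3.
<p,q> = 212/15

Expand the product: p(x)·q(x) = -x^5 + 2*x^4 - 3*x^3 + 2*x^2 - 4*x + 6.
∫_{-1}^{1} of each monomial x^k gives [2/(k+1) if k even, 0 if k odd]. Integrating term-by-term (or equivalently evaluating the antiderivative F(x) = -x^6/6 + 2*x^5/5 - 3*x^4/4 + 2*x^3/3 - 2*x^2 + 6*x at the endpoints):
  F(1) − F(−1) = 83/20 − (-599/60) = 212/15.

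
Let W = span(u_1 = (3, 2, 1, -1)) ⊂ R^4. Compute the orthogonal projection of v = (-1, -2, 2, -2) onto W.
proj_W(v) = (-3/5, -2/5, -1/5, 1/5)

Set up U = [u_1 | ... | u_1] ∈ R^(4×1). The projector onto W = col(U) is P = U (U^T U)^(-1) U^T.
Compute U^T U =
  [15],
and U^T v = (-3).
Solve U^T U · c = U^T v for the coefficients: c = (-1/5). The projection is proj_W(v) = U c.
Check: (v - proj_W(v)) · u_1 = 0  (should be 0).
Result: proj_W(v) = (-3/5, -2/5, -1/5, 1/5).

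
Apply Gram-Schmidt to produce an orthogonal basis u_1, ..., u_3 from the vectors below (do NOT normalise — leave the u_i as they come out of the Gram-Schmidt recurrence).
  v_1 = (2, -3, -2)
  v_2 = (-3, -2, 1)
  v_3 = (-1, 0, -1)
Orthogonal basis:
  u_1 = (2, -3, -2)
  u_2 = (-47/17, -40/17, 13/17)
  u_3 = (-70/117, 40/117, -10/9)

Apply the Gram-Schmidt recurrence
  u_1 = v_1
  u_i = v_i − Σ_{j<i} ((v_i · u_j) / (u_j · u_j)) · u_j.

Step by step this gives:
  u_1 = (2, -3, -2)
  u_2 = (-47/17, -40/17, 13/17)
  u_3 = (-70/117, 40/117, -10/9)

Orthogonality check:
  u_2 · u_1 = 0 (should be 0)
  u_3 · u_1 = 0 (should be 0)
  u_3 · u_2 = 0 (should be 0)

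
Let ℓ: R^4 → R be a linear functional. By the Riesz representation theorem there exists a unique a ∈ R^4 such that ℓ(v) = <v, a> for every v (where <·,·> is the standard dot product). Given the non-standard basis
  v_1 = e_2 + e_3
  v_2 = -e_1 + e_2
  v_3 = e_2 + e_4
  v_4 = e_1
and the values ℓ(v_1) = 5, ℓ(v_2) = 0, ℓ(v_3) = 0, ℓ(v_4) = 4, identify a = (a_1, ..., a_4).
a = (4, 4, 1, -4)

Write a = (a_1, ..., a_4) in the standard basis. For each basis vector v_i, ℓ(v_i) = <v_i, a> is a linear equation in the a_j's. Collect the n equations into a matrix system V a = ℓ, where row i of V is v_i (expressed in the standard basis). Since V is invertible (lower-triangular with 1s on the diagonal, up to permutation), solve by back-substitution:
  V =
[[0, 1, 1, 0],
 [-1, 1, 0, 0],
 [0, 1, 0, 1],
 [1, 0, 0, 0]]
  V a = (5, 0, 0, 4)
Solving gives a = (4, 4, 1, -4).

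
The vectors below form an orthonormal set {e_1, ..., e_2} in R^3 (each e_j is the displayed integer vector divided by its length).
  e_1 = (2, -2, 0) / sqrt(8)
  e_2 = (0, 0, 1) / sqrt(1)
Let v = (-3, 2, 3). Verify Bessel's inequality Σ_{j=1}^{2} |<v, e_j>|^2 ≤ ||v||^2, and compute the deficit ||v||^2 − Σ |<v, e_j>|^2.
Σ |<v, e_j>|^2 = 43/2; ||v||^2 = 22; deficit = 1/2

Write each e_j = u_j / sqrt(<u_j, u_j>) where u_j is the displayed integer vector. Then <v, e_j> = <v, u_j> / sqrt(<u_j, u_j>), so |<v, e_j>|^2 = <v, u_j>^2 / <u_j, u_j>.
Coefficients: <v, e_1> = -10/sqrt(8), <v, e_2> = 3/sqrt(1).
Square and sum: Σ |<v, e_j>|^2 = 43/2.
Compute ||v||^2 = v·v = 22.
Deficit = 22 − 43/2 = 1/2 ≥ 0, confirming Bessel's inequality. (The deficit equals ||v − Σ <v,e_j> e_j||^2, the squared distance from v to span{e_j}.)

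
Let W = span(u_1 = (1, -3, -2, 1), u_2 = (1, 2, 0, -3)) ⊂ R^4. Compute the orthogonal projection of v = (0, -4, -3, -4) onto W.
proj_W(v) = (200/73, -170/73, -228/73, -144/73)

Set up U = [u_1 | ... | u_2] ∈ R^(4×2). The projector onto W = col(U) is P = U (U^T U)^(-1) U^T.
Compute U^T U =
  [15, -8]
  [-8, 14],
and U^T v = (14, 4).
Solve U^T U · c = U^T v for the coefficients: c = (114/73, 86/73). The projection is proj_W(v) = U c.
Check: (v - proj_W(v)) · u_1 = 0  (should be 0).
Check: (v - proj_W(v)) · u_2 = 0  (should be 0).
Result: proj_W(v) = (200/73, -170/73, -228/73, -144/73).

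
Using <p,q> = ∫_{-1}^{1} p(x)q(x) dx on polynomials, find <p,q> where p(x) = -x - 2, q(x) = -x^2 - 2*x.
<p,q> = 8/3

Expand the product: p(x)·q(x) = x^3 + 4*x^2 + 4*x.
∫_{-1}^{1} of each monomial x^k gives [2/(k+1) if k even, 0 if k odd]. Integrating term-by-term (or equivalently evaluating the antiderivative F(x) = x^4/4 + 4*x^3/3 + 2*x^2 at the endpoints):
  F(1) − F(−1) = 43/12 − (11/12) = 8/3.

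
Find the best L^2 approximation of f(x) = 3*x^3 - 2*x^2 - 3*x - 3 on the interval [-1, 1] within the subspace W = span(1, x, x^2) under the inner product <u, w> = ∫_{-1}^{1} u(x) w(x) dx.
g(x) = -2*x^2 - 6*x/5 - 3

The best approximation g ∈ W is the orthogonal projection of f onto W. Writing g = a_0 + a_1 x + a_2 x^2, the coefficients solve the normal equations G · a = b where
  G_{ij} = <φ_i, φ_j> and b_i = <f, φ_i>, with φ_0 = 1, φ_1 = x, φ_2 = x^2.
G =
  [2, 0, 2/3]
  [0, 2/3, 0]
  [2/3, 0, 2/5],
b = (-22/3, -4/5, -14/5).
Solving gives a_0 = -3, a_1 = -6/5, a_2 = -2, so
  g(x) = -2*x^2 - 6*x/5 - 3.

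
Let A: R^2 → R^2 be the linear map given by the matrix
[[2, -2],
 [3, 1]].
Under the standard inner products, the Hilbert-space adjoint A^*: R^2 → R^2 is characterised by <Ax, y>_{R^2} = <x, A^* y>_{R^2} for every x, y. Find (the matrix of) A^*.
A^* = A^T =
[[2, 3],
 [-2, 1]]

For real matrices with standard dot products, the defining identity <Ax, y> = <x, A^* y> gives (Ax)^T y = x^T (A^*) y, i.e. x^T A^T y = x^T (A^*) y. Since this holds for all x, y, we must have A^* = A^T. Therefore
A^* =
[[2, 3],
 [-2, 1]].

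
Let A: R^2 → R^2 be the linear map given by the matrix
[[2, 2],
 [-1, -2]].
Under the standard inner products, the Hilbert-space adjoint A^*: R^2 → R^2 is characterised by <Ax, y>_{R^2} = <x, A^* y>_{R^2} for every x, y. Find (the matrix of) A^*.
A^* = A^T =
[[2, -1],
 [2, -2]]

For real matrices with standard dot products, the defining identity <Ax, y> = <x, A^* y> gives (Ax)^T y = x^T (A^*) y, i.e. x^T A^T y = x^T (A^*) y. Since this holds for all x, y, we must have A^* = A^T. Therefore
A^* =
[[2, -1],
 [2, -2]].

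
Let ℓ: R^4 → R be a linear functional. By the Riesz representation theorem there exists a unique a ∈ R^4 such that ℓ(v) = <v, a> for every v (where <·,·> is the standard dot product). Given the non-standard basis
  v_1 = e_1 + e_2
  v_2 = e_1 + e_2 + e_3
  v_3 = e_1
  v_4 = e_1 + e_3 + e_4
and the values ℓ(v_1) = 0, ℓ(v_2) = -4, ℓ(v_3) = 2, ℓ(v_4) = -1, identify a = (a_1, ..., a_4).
a = (2, -2, -4, 1)

Write a = (a_1, ..., a_4) in the standard basis. For each basis vector v_i, ℓ(v_i) = <v_i, a> is a linear equation in the a_j's. Collect the n equations into a matrix system V a = ℓ, where row i of V is v_i (expressed in the standard basis). Since V is invertible (lower-triangular with 1s on the diagonal, up to permutation), solve by back-substitution:
  V =
[[1, 1, 0, 0],
 [1, 1, 1, 0],
 [1, 0, 0, 0],
 [1, 0, 1, 1]]
  V a = (0, -4, 2, -1)
Solving gives a = (2, -2, -4, 1).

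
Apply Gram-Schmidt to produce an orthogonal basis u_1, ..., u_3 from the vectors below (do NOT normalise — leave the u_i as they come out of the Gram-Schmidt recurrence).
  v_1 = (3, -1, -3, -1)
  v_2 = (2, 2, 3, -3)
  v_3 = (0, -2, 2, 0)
Orthogonal basis:
  u_1 = (3, -1, -3, -1)
  u_2 = (23/10, 19/10, 27/10, -31/10)
  u_3 = (59/129, -299/129, 53/43, -1/129)

Apply the Gram-Schmidt recurrence
  u_1 = v_1
  u_i = v_i − Σ_{j<i} ((v_i · u_j) / (u_j · u_j)) · u_j.

Step by step this gives:
  u_1 = (3, -1, -3, -1)
  u_2 = (23/10, 19/10, 27/10, -31/10)
  u_3 = (59/129, -299/129, 53/43, -1/129)

Orthogonality check:
  u_2 · u_1 = 0 (should be 0)
  u_3 · u_1 = 0 (should be 0)
  u_3 · u_2 = 0 (should be 0)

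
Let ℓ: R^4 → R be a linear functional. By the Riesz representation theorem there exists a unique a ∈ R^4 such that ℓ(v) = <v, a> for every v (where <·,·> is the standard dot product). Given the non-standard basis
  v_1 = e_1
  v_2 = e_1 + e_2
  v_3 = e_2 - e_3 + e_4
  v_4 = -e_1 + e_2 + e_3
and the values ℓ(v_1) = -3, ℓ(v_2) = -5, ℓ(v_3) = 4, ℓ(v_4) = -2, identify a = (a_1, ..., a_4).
a = (-3, -2, -3, 3)

Write a = (a_1, ..., a_4) in the standard basis. For each basis vector v_i, ℓ(v_i) = <v_i, a> is a linear equation in the a_j's. Collect the n equations into a matrix system V a = ℓ, where row i of V is v_i (expressed in the standard basis). Since V is invertible (lower-triangular with 1s on the diagonal, up to permutation), solve by back-substitution:
  V =
[[1, 0, 0, 0],
 [1, 1, 0, 0],
 [0, 1, -1, 1],
 [-1, 1, 1, 0]]
  V a = (-3, -5, 4, -2)
Solving gives a = (-3, -2, -3, 3).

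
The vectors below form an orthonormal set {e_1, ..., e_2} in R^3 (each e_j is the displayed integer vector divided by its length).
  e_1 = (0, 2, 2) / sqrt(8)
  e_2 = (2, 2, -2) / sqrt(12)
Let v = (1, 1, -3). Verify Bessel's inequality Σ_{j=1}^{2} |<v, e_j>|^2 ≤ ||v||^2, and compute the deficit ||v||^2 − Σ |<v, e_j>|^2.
Σ |<v, e_j>|^2 = 31/3; ||v||^2 = 11; deficit = 2/3

Write each e_j = u_j / sqrt(<u_j, u_j>) where u_j is the displayed integer vector. Then <v, e_j> = <v, u_j> / sqrt(<u_j, u_j>), so |<v, e_j>|^2 = <v, u_j>^2 / <u_j, u_j>.
Coefficients: <v, e_1> = -4/sqrt(8), <v, e_2> = 10/sqrt(12).
Square and sum: Σ |<v, e_j>|^2 = 31/3.
Compute ||v||^2 = v·v = 11.
Deficit = 11 − 31/3 = 2/3 ≥ 0, confirming Bessel's inequality. (The deficit equals ||v − Σ <v,e_j> e_j||^2, the squared distance from v to span{e_j}.)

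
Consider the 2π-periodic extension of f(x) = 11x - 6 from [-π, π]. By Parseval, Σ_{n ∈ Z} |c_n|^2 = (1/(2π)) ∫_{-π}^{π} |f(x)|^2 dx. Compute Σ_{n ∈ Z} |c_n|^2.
Σ |c_n|^2 = 121π^2/3 + 36

Expand and integrate term by term over [-π, π]:
  ∫ (11x)^2 dx = 121·(2π^3/3); ∫ 2·11·(-6)·x dx = 0 (odd integrand); ∫ (-6)^2 dx = 36·2π.
So (1/(2π)) ∫_{-π}^{π} (11x - 6)^2 dx = 121π^2/3 + 36 = 121π^2/3 + 36.
Parseval ⇒ Σ |c_n|^2 = 121π^2/3 + 36.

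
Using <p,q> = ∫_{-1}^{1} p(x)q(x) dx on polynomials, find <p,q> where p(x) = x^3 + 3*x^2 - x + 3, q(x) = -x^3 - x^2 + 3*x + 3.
<p,q> = 704/35

Expand the product: p(x)·q(x) = -x^6 - 4*x^5 + x^4 + 10*x^3 + 3*x^2 + 6*x + 9.
∫_{-1}^{1} of each monomial x^k gives [2/(k+1) if k even, 0 if k odd]. Integrating term-by-term (or equivalently evaluating the antiderivative F(x) = -x^7/7 - 2*x^6/3 + x^5/5 + 5*x^4/2 + x^3 + 3*x^2 + 9*x at the endpoints):
  F(1) − F(−1) = 3127/210 − (-1097/210) = 704/35.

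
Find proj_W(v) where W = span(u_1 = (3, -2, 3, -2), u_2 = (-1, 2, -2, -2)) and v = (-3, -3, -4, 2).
proj_W(v) = (-569/257, 186/257, -424/257, 766/257)

Set up U = [u_1 | ... | u_2] ∈ R^(4×2). The projector onto W = col(U) is P = U (U^T U)^(-1) U^T.
Compute U^T U =
  [26, -9]
  [-9, 13],
and U^T v = (-19, 1).
Solve U^T U · c = U^T v for the coefficients: c = (-238/257, -145/257). The projection is proj_W(v) = U c.
Check: (v - proj_W(v)) · u_1 = 0  (should be 0).
Check: (v - proj_W(v)) · u_2 = 0  (should be 0).
Result: proj_W(v) = (-569/257, 186/257, -424/257, 766/257).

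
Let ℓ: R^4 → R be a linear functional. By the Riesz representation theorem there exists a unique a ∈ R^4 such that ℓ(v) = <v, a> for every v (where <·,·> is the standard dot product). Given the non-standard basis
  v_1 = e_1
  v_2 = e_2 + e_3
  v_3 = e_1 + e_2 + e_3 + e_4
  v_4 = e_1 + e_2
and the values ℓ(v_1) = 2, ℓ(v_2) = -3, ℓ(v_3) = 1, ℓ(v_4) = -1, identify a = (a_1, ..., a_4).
a = (2, -3, 0, 2)

Write a = (a_1, ..., a_4) in the standard basis. For each basis vector v_i, ℓ(v_i) = <v_i, a> is a linear equation in the a_j's. Collect the n equations into a matrix system V a = ℓ, where row i of V is v_i (expressed in the standard basis). Since V is invertible (lower-triangular with 1s on the diagonal, up to permutation), solve by back-substitution:
  V =
[[1, 0, 0, 0],
 [0, 1, 1, 0],
 [1, 1, 1, 1],
 [1, 1, 0, 0]]
  V a = (2, -3, 1, -1)
Solving gives a = (2, -3, 0, 2).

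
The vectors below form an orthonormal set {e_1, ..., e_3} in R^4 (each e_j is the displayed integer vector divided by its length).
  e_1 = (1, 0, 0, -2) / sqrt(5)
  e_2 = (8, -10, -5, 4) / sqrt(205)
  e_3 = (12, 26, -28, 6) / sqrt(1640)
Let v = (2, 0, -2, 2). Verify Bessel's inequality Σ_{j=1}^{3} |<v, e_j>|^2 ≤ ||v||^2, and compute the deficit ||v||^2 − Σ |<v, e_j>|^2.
Σ |<v, e_j>|^2 = 58/5; ||v||^2 = 12; deficit = 2/5

Write each e_j = u_j / sqrt(<u_j, u_j>) where u_j is the displayed integer vector. Then <v, e_j> = <v, u_j> / sqrt(<u_j, u_j>), so |<v, e_j>|^2 = <v, u_j>^2 / <u_j, u_j>.
Coefficients: <v, e_1> = -2/sqrt(5), <v, e_2> = 34/sqrt(205), <v, e_3> = 92/sqrt(1640).
Square and sum: Σ |<v, e_j>|^2 = 58/5.
Compute ||v||^2 = v·v = 12.
Deficit = 12 − 58/5 = 2/5 ≥ 0, confirming Bessel's inequality. (The deficit equals ||v − Σ <v,e_j> e_j||^2, the squared distance from v to span{e_j}.)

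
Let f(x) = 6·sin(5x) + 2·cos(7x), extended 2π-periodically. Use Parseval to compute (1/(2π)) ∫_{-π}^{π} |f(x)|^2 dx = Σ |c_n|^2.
Σ |c_n|^2 = 20

Expand |f|^2 and use orthogonality of {sin(nx), cos(mx)} on [-π, π]:
  ∫_{-π}^{π} sin(nx)^2 dx = π, ∫ cos(mx)^2 dx = π, and cross terms integrate to 0.
So ∫_{-π}^{π} f(x)^2 dx = 6^2 · π + 2^2 · π = (36 + 4)π.
Divide by 2π: (36 + 4)/2 = 20.
By Parseval, this equals Σ |c_n|^2.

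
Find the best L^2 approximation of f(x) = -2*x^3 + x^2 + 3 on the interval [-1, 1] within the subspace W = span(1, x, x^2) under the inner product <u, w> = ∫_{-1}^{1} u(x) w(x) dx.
g(x) = x^2 - 6*x/5 + 3

The best approximation g ∈ W is the orthogonal projection of f onto W. Writing g = a_0 + a_1 x + a_2 x^2, the coefficients solve the normal equations G · a = b where
  G_{ij} = <φ_i, φ_j> and b_i = <f, φ_i>, with φ_0 = 1, φ_1 = x, φ_2 = x^2.
G =
  [2, 0, 2/3]
  [0, 2/3, 0]
  [2/3, 0, 2/5],
b = (20/3, -4/5, 12/5).
Solving gives a_0 = 3, a_1 = -6/5, a_2 = 1, so
  g(x) = x^2 - 6*x/5 + 3.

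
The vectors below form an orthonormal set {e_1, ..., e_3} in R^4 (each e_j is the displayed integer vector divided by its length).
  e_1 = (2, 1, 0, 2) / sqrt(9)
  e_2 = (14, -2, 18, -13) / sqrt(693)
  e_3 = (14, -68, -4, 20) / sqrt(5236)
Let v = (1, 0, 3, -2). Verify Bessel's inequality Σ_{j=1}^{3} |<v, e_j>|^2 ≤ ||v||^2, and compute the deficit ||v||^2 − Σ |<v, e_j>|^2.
Σ |<v, e_j>|^2 = 229/17; ||v||^2 = 14; deficit = 9/17

Write each e_j = u_j / sqrt(<u_j, u_j>) where u_j is the displayed integer vector. Then <v, e_j> = <v, u_j> / sqrt(<u_j, u_j>), so |<v, e_j>|^2 = <v, u_j>^2 / <u_j, u_j>.
Coefficients: <v, e_1> = -2/sqrt(9), <v, e_2> = 94/sqrt(693), <v, e_3> = -38/sqrt(5236).
Square and sum: Σ |<v, e_j>|^2 = 229/17.
Compute ||v||^2 = v·v = 14.
Deficit = 14 − 229/17 = 9/17 ≥ 0, confirming Bessel's inequality. (The deficit equals ||v − Σ <v,e_j> e_j||^2, the squared distance from v to span{e_j}.)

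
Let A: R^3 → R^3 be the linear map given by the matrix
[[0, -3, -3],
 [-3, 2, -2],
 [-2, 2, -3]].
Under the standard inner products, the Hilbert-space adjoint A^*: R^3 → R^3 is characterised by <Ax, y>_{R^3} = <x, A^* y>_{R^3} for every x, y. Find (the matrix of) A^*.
A^* = A^T =
[[0, -3, -2],
 [-3, 2, 2],
 [-3, -2, -3]]

For real matrices with standard dot products, the defining identity <Ax, y> = <x, A^* y> gives (Ax)^T y = x^T (A^*) y, i.e. x^T A^T y = x^T (A^*) y. Since this holds for all x, y, we must have A^* = A^T. Therefore
A^* =
[[0, -3, -2],
 [-3, 2, 2],
 [-3, -2, -3]].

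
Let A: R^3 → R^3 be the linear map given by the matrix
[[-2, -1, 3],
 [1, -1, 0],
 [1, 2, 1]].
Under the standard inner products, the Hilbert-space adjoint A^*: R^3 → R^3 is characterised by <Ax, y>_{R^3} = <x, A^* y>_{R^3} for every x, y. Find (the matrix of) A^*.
A^* = A^T =
[[-2, 1, 1],
 [-1, -1, 2],
 [3, 0, 1]]

For real matrices with standard dot products, the defining identity <Ax, y> = <x, A^* y> gives (Ax)^T y = x^T (A^*) y, i.e. x^T A^T y = x^T (A^*) y. Since this holds for all x, y, we must have A^* = A^T. Therefore
A^* =
[[-2, 1, 1],
 [-1, -1, 2],
 [3, 0, 1]].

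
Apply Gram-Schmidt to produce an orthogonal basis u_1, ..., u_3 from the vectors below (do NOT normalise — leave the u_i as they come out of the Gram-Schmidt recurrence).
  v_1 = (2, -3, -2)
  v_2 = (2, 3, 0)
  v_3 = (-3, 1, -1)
Orthogonal basis:
  u_1 = (2, -3, -2)
  u_2 = (44/17, 36/17, -10/17)
  u_3 = (-51/49, 34/49, -102/49)

Apply the Gram-Schmidt recurrence
  u_1 = v_1
  u_i = v_i − Σ_{j<i} ((v_i · u_j) / (u_j · u_j)) · u_j.

Step by step this gives:
  u_1 = (2, -3, -2)
  u_2 = (44/17, 36/17, -10/17)
  u_3 = (-51/49, 34/49, -102/49)

Orthogonality check:
  u_2 · u_1 = 0 (should be 0)
  u_3 · u_1 = 0 (should be 0)
  u_3 · u_2 = 0 (should be 0)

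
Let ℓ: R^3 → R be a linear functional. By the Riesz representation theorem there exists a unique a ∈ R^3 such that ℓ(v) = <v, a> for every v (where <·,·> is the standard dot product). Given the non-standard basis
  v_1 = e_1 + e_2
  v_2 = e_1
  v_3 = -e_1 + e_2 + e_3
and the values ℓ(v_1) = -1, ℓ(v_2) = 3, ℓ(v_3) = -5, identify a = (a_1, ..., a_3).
a = (3, -4, 2)

Write a = (a_1, ..., a_3) in the standard basis. For each basis vector v_i, ℓ(v_i) = <v_i, a> is a linear equation in the a_j's. Collect the n equations into a matrix system V a = ℓ, where row i of V is v_i (expressed in the standard basis). Since V is invertible (lower-triangular with 1s on the diagonal, up to permutation), solve by back-substitution:
  V =
[[1, 1, 0],
 [1, 0, 0],
 [-1, 1, 1]]
  V a = (-1, 3, -5)
Solving gives a = (3, -4, 2).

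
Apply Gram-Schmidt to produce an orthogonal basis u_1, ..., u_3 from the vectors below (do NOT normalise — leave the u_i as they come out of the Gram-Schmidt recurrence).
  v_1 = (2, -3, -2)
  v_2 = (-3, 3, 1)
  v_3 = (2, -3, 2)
Orthogonal basis:
  u_1 = (2, -3, -2)
  u_2 = (-1, 0, -1)
  u_3 = (-18/17, -24/17, 18/17)

Apply the Gram-Schmidt recurrence
  u_1 = v_1
  u_i = v_i − Σ_{j<i} ((v_i · u_j) / (u_j · u_j)) · u_j.

Step by step this gives:
  u_1 = (2, -3, -2)
  u_2 = (-1, 0, -1)
  u_3 = (-18/17, -24/17, 18/17)

Orthogonality check:
  u_2 · u_1 = 0 (should be 0)
  u_3 · u_1 = 0 (should be 0)
  u_3 · u_2 = 0 (should be 0)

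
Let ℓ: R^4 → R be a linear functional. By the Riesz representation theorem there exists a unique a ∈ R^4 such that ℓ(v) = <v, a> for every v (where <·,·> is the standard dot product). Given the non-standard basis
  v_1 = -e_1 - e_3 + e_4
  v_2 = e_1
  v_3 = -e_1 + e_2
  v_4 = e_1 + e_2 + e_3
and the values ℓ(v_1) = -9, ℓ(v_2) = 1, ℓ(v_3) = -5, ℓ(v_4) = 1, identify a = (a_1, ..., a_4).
a = (1, -4, 4, -4)

Write a = (a_1, ..., a_4) in the standard basis. For each basis vector v_i, ℓ(v_i) = <v_i, a> is a linear equation in the a_j's. Collect the n equations into a matrix system V a = ℓ, where row i of V is v_i (expressed in the standard basis). Since V is invertible (lower-triangular with 1s on the diagonal, up to permutation), solve by back-substitution:
  V =
[[-1, 0, -1, 1],
 [1, 0, 0, 0],
 [-1, 1, 0, 0],
 [1, 1, 1, 0]]
  V a = (-9, 1, -5, 1)
Solving gives a = (1, -4, 4, -4).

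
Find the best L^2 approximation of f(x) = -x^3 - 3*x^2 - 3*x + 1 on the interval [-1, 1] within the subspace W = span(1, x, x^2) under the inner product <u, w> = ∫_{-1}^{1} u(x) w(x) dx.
g(x) = -3*x^2 - 18*x/5 + 1

The best approximation g ∈ W is the orthogonal projection of f onto W. Writing g = a_0 + a_1 x + a_2 x^2, the coefficients solve the normal equations G · a = b where
  G_{ij} = <φ_i, φ_j> and b_i = <f, φ_i>, with φ_0 = 1, φ_1 = x, φ_2 = x^2.
G =
  [2, 0, 2/3]
  [0, 2/3, 0]
  [2/3, 0, 2/5],
b = (0, -12/5, -8/15).
Solving gives a_0 = 1, a_1 = -18/5, a_2 = -3, so
  g(x) = -3*x^2 - 18*x/5 + 1.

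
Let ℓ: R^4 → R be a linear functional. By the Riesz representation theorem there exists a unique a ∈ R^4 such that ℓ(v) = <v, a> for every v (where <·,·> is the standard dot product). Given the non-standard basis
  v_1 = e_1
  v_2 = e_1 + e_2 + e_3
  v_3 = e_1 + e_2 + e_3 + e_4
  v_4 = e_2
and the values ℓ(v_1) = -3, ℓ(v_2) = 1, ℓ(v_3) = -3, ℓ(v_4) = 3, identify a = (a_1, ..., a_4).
a = (-3, 3, 1, -4)

Write a = (a_1, ..., a_4) in the standard basis. For each basis vector v_i, ℓ(v_i) = <v_i, a> is a linear equation in the a_j's. Collect the n equations into a matrix system V a = ℓ, where row i of V is v_i (expressed in the standard basis). Since V is invertible (lower-triangular with 1s on the diagonal, up to permutation), solve by back-substitution:
  V =
[[1, 0, 0, 0],
 [1, 1, 1, 0],
 [1, 1, 1, 1],
 [0, 1, 0, 0]]
  V a = (-3, 1, -3, 3)
Solving gives a = (-3, 3, 1, -4).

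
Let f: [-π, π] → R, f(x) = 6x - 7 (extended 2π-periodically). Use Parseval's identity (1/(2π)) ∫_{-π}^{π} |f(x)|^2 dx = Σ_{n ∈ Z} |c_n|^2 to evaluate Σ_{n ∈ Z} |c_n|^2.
Σ |c_n|^2 = 12π^2 + 49

Expand and integrate term by term over [-π, π]:
  ∫ (6x)^2 dx = 36·(2π^3/3); ∫ 2·6·(-7)·x dx = 0 (odd integrand); ∫ (-7)^2 dx = 49·2π.
So (1/(2π)) ∫_{-π}^{π} (6x - 7)^2 dx = 36π^2/3 + 49 = 12π^2 + 49.
Parseval ⇒ Σ |c_n|^2 = 12π^2 + 49.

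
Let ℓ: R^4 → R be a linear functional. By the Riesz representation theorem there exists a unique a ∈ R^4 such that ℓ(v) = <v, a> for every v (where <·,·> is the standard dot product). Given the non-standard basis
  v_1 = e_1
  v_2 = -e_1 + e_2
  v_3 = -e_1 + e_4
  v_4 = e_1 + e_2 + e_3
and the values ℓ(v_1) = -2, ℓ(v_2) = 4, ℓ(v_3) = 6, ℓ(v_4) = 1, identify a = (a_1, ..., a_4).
a = (-2, 2, 1, 4)

Write a = (a_1, ..., a_4) in the standard basis. For each basis vector v_i, ℓ(v_i) = <v_i, a> is a linear equation in the a_j's. Collect the n equations into a matrix system V a = ℓ, where row i of V is v_i (expressed in the standard basis). Since V is invertible (lower-triangular with 1s on the diagonal, up to permutation), solve by back-substitution:
  V =
[[1, 0, 0, 0],
 [-1, 1, 0, 0],
 [-1, 0, 0, 1],
 [1, 1, 1, 0]]
  V a = (-2, 4, 6, 1)
Solving gives a = (-2, 2, 1, 4).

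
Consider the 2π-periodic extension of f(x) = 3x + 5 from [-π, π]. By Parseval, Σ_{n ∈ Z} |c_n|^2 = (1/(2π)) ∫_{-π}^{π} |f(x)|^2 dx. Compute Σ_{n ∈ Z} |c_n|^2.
Σ |c_n|^2 = 3π^2 + 25

Expand and integrate term by term over [-π, π]:
  ∫ (3x)^2 dx = 9·(2π^3/3); ∫ 2·3·(5)·x dx = 0 (odd integrand); ∫ 5^2 dx = 25·2π.
So (1/(2π)) ∫_{-π}^{π} (3x + 5)^2 dx = 9π^2/3 + 25 = 3π^2 + 25.
Parseval ⇒ Σ |c_n|^2 = 3π^2 + 25.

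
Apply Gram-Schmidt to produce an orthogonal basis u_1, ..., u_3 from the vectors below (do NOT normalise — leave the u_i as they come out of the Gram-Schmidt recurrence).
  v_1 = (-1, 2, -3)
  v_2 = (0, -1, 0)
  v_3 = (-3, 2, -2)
Orthogonal basis:
  u_1 = (-1, 2, -3)
  u_2 = (-1/7, -5/7, -3/7)
  u_3 = (-21/10, 0, 7/10)

Apply the Gram-Schmidt recurrence
  u_1 = v_1
  u_i = v_i − Σ_{j<i} ((v_i · u_j) / (u_j · u_j)) · u_j.

Step by step this gives:
  u_1 = (-1, 2, -3)
  u_2 = (-1/7, -5/7, -3/7)
  u_3 = (-21/10, 0, 7/10)

Orthogonality check:
  u_2 · u_1 = 0 (should be 0)
  u_3 · u_1 = 0 (should be 0)
  u_3 · u_2 = 0 (should be 0)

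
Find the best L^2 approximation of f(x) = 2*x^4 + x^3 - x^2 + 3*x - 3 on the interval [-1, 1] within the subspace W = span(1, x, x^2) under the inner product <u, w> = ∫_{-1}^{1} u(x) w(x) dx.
g(x) = 5*x^2/7 + 18*x/5 - 111/35

The best approximation g ∈ W is the orthogonal projection of f onto W. Writing g = a_0 + a_1 x + a_2 x^2, the coefficients solve the normal equations G · a = b where
  G_{ij} = <φ_i, φ_j> and b_i = <f, φ_i>, with φ_0 = 1, φ_1 = x, φ_2 = x^2.
G =
  [2, 0, 2/3]
  [0, 2/3, 0]
  [2/3, 0, 2/5],
b = (-88/15, 12/5, -64/35).
Solving gives a_0 = -111/35, a_1 = 18/5, a_2 = 5/7, so
  g(x) = 5*x^2/7 + 18*x/5 - 111/35.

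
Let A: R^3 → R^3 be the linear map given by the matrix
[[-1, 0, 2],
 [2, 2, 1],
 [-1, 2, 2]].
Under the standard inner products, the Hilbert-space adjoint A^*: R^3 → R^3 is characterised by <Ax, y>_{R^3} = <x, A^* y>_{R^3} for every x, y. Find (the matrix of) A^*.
A^* = A^T =
[[-1, 2, -1],
 [0, 2, 2],
 [2, 1, 2]]

For real matrices with standard dot products, the defining identity <Ax, y> = <x, A^* y> gives (Ax)^T y = x^T (A^*) y, i.e. x^T A^T y = x^T (A^*) y. Since this holds for all x, y, we must have A^* = A^T. Therefore
A^* =
[[-1, 2, -1],
 [0, 2, 2],
 [2, 1, 2]].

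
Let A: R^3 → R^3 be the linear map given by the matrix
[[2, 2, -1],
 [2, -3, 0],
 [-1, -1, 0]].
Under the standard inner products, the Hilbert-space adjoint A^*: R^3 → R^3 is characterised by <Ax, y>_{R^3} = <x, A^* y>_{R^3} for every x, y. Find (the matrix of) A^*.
A^* = A^T =
[[2, 2, -1],
 [2, -3, -1],
 [-1, 0, 0]]

For real matrices with standard dot products, the defining identity <Ax, y> = <x, A^* y> gives (Ax)^T y = x^T (A^*) y, i.e. x^T A^T y = x^T (A^*) y. Since this holds for all x, y, we must have A^* = A^T. Therefore
A^* =
[[2, 2, -1],
 [2, -3, -1],
 [-1, 0, 0]].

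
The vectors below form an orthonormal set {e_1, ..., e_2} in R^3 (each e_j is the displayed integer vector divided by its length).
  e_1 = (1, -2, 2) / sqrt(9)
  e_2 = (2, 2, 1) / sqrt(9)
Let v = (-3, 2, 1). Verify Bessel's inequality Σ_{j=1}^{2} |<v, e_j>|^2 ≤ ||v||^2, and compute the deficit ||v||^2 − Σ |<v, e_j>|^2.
Σ |<v, e_j>|^2 = 26/9; ||v||^2 = 14; deficit = 100/9

Write each e_j = u_j / sqrt(<u_j, u_j>) where u_j is the displayed integer vector. Then <v, e_j> = <v, u_j> / sqrt(<u_j, u_j>), so |<v, e_j>|^2 = <v, u_j>^2 / <u_j, u_j>.
Coefficients: <v, e_1> = -5/sqrt(9), <v, e_2> = -1/sqrt(9).
Square and sum: Σ |<v, e_j>|^2 = 26/9.
Compute ||v||^2 = v·v = 14.
Deficit = 14 − 26/9 = 100/9 ≥ 0, confirming Bessel's inequality. (The deficit equals ||v − Σ <v,e_j> e_j||^2, the squared distance from v to span{e_j}.)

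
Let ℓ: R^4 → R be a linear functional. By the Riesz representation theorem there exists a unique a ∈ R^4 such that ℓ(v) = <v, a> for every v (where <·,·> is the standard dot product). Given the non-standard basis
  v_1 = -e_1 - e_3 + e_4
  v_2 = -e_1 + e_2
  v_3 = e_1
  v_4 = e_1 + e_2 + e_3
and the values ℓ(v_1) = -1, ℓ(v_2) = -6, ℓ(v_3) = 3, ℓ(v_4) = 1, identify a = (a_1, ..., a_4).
a = (3, -3, 1, 3)

Write a = (a_1, ..., a_4) in the standard basis. For each basis vector v_i, ℓ(v_i) = <v_i, a> is a linear equation in the a_j's. Collect the n equations into a matrix system V a = ℓ, where row i of V is v_i (expressed in the standard basis). Since V is invertible (lower-triangular with 1s on the diagonal, up to permutation), solve by back-substitution:
  V =
[[-1, 0, -1, 1],
 [-1, 1, 0, 0],
 [1, 0, 0, 0],
 [1, 1, 1, 0]]
  V a = (-1, -6, 3, 1)
Solving gives a = (3, -3, 1, 3).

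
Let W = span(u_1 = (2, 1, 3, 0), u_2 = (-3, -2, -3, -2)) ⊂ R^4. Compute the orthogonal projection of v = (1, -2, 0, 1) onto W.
proj_W(v) = (8/75, 11/75, -3/25, 28/75)

Set up U = [u_1 | ... | u_2] ∈ R^(4×2). The projector onto W = col(U) is P = U (U^T U)^(-1) U^T.
Compute U^T U =
  [14, -17]
  [-17, 26],
and U^T v = (0, -1).
Solve U^T U · c = U^T v for the coefficients: c = (-17/75, -14/75). The projection is proj_W(v) = U c.
Check: (v - proj_W(v)) · u_1 = 0  (should be 0).
Check: (v - proj_W(v)) · u_2 = 0  (should be 0).
Result: proj_W(v) = (8/75, 11/75, -3/25, 28/75).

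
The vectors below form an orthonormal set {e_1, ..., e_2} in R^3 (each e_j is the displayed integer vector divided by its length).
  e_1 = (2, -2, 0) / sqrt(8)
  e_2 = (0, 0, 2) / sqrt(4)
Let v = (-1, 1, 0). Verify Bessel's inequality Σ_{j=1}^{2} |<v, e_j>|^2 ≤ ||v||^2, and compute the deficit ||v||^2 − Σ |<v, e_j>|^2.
Σ |<v, e_j>|^2 = 2; ||v||^2 = 2; deficit = 0

Write each e_j = u_j / sqrt(<u_j, u_j>) where u_j is the displayed integer vector. Then <v, e_j> = <v, u_j> / sqrt(<u_j, u_j>), so |<v, e_j>|^2 = <v, u_j>^2 / <u_j, u_j>.
Coefficients: <v, e_1> = -4/sqrt(8), <v, e_2> = 0/sqrt(4).
Square and sum: Σ |<v, e_j>|^2 = 2.
Compute ||v||^2 = v·v = 2.
Deficit = 2 − 2 = 0 ≥ 0, confirming Bessel's inequality. (The deficit equals ||v − Σ <v,e_j> e_j||^2, the squared distance from v to span{e_j}.)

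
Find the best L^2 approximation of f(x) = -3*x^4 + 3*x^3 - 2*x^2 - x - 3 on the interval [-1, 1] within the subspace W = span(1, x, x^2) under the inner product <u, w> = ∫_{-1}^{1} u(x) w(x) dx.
g(x) = -32*x^2/7 + 4*x/5 - 96/35

The best approximation g ∈ W is the orthogonal projection of f onto W. Writing g = a_0 + a_1 x + a_2 x^2, the coefficients solve the normal equations G · a = b where
  G_{ij} = <φ_i, φ_j> and b_i = <f, φ_i>, with φ_0 = 1, φ_1 = x, φ_2 = x^2.
G =
  [2, 0, 2/3]
  [0, 2/3, 0]
  [2/3, 0, 2/5],
b = (-128/15, 8/15, -128/35).
Solving gives a_0 = -96/35, a_1 = 4/5, a_2 = -32/7, so
  g(x) = -32*x^2/7 + 4*x/5 - 96/35.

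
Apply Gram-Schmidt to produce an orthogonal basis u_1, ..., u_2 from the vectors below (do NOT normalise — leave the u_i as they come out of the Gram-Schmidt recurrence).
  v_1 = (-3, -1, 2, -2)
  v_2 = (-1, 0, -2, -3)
Orthogonal basis:
  u_1 = (-3, -1, 2, -2)
  u_2 = (-1/6, 5/18, -23/9, -22/9)

Apply the Gram-Schmidt recurrence
  u_1 = v_1
  u_i = v_i − Σ_{j<i} ((v_i · u_j) / (u_j · u_j)) · u_j.

Step by step this gives:
  u_1 = (-3, -1, 2, -2)
  u_2 = (-1/6, 5/18, -23/9, -22/9)

Orthogonality check:
  u_2 · u_1 = 0 (should be 0)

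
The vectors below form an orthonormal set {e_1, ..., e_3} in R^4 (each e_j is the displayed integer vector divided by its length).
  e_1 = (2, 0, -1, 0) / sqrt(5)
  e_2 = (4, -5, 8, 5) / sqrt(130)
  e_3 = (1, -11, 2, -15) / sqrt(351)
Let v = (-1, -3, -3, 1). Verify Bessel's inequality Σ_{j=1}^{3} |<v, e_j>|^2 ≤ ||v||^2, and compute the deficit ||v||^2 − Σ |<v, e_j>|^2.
Σ |<v, e_j>|^2 = 28/27; ||v||^2 = 20; deficit = 512/27

Write each e_j = u_j / sqrt(<u_j, u_j>) where u_j is the displayed integer vector. Then <v, e_j> = <v, u_j> / sqrt(<u_j, u_j>), so |<v, e_j>|^2 = <v, u_j>^2 / <u_j, u_j>.
Coefficients: <v, e_1> = 1/sqrt(5), <v, e_2> = -8/sqrt(130), <v, e_3> = 11/sqrt(351).
Square and sum: Σ |<v, e_j>|^2 = 28/27.
Compute ||v||^2 = v·v = 20.
Deficit = 20 − 28/27 = 512/27 ≥ 0, confirming Bessel's inequality. (The deficit equals ||v − Σ <v,e_j> e_j||^2, the squared distance from v to span{e_j}.)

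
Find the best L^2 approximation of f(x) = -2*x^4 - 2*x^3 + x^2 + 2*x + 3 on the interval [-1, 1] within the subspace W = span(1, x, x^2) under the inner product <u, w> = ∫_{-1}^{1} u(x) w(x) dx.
g(x) = -5*x^2/7 + 4*x/5 + 111/35

The best approximation g ∈ W is the orthogonal projection of f onto W. Writing g = a_0 + a_1 x + a_2 x^2, the coefficients solve the normal equations G · a = b where
  G_{ij} = <φ_i, φ_j> and b_i = <f, φ_i>, with φ_0 = 1, φ_1 = x, φ_2 = x^2.
G =
  [2, 0, 2/3]
  [0, 2/3, 0]
  [2/3, 0, 2/5],
b = (88/15, 8/15, 64/35).
Solving gives a_0 = 111/35, a_1 = 4/5, a_2 = -5/7, so
  g(x) = -5*x^2/7 + 4*x/5 + 111/35.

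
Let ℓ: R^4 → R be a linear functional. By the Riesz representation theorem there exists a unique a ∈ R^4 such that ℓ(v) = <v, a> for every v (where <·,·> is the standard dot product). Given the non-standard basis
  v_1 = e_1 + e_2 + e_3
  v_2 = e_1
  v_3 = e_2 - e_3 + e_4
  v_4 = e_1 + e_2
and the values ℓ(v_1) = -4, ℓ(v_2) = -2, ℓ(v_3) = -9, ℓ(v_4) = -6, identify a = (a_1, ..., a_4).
a = (-2, -4, 2, -3)

Write a = (a_1, ..., a_4) in the standard basis. For each basis vector v_i, ℓ(v_i) = <v_i, a> is a linear equation in the a_j's. Collect the n equations into a matrix system V a = ℓ, where row i of V is v_i (expressed in the standard basis). Since V is invertible (lower-triangular with 1s on the diagonal, up to permutation), solve by back-substitution:
  V =
[[1, 1, 1, 0],
 [1, 0, 0, 0],
 [0, 1, -1, 1],
 [1, 1, 0, 0]]
  V a = (-4, -2, -9, -6)
Solving gives a = (-2, -4, 2, -3).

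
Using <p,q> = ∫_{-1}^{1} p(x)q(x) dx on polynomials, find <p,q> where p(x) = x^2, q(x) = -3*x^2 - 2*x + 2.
<p,q> = 2/15

Expand the product: p(x)·q(x) = -3*x^4 - 2*x^3 + 2*x^2.
∫_{-1}^{1} of each monomial x^k gives [2/(k+1) if k even, 0 if k odd]. Integrating term-by-term (or equivalently evaluating the antiderivative F(x) = -3*x^5/5 - x^4/2 + 2*x^3/3 at the endpoints):
  F(1) − F(−1) = -13/30 − (-17/30) = 2/15.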